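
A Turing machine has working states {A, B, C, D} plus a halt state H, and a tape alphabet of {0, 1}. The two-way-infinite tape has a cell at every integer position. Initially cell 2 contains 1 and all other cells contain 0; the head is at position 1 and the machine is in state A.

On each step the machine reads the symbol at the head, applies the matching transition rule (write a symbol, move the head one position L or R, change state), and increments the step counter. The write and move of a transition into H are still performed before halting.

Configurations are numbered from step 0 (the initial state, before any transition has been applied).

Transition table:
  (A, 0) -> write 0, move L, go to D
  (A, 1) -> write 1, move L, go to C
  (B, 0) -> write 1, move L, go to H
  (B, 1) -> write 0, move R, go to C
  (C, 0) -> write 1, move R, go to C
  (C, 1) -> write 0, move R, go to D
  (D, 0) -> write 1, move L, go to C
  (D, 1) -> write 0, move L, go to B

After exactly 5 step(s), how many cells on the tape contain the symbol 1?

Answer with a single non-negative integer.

Step 1: in state A at pos 1, read 0 -> (A,0)->write 0,move L,goto D. Now: state=D, head=0, tape[-1..3]=00010 (head:  ^)
Step 2: in state D at pos 0, read 0 -> (D,0)->write 1,move L,goto C. Now: state=C, head=-1, tape[-2..3]=001010 (head:  ^)
Step 3: in state C at pos -1, read 0 -> (C,0)->write 1,move R,goto C. Now: state=C, head=0, tape[-2..3]=011010 (head:   ^)
Step 4: in state C at pos 0, read 1 -> (C,1)->write 0,move R,goto D. Now: state=D, head=1, tape[-2..3]=010010 (head:    ^)
Step 5: in state D at pos 1, read 0 -> (D,0)->write 1,move L,goto C. Now: state=C, head=0, tape[-2..3]=010110 (head:   ^)
Cells containing 1 after step 5: {-1, 1, 2} -> 3 cell(s)

Answer: 3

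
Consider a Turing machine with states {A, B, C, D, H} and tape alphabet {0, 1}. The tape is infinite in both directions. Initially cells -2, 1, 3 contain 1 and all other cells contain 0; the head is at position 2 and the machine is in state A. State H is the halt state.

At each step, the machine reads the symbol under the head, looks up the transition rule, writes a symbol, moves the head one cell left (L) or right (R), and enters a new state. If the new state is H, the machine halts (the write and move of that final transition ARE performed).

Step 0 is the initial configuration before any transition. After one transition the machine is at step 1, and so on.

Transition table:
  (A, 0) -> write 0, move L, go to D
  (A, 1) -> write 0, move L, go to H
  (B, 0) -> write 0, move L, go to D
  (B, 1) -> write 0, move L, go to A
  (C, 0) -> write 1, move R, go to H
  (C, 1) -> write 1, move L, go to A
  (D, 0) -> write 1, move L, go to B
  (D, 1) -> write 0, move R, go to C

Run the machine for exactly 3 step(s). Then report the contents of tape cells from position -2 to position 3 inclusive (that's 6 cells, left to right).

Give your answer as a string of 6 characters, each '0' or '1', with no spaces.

Answer: 100011

Derivation:
Step 1: in state A at pos 2, read 0 -> (A,0)->write 0,move L,goto D. Now: state=D, head=1, tape[-3..4]=01001010 (head:     ^)
Step 2: in state D at pos 1, read 1 -> (D,1)->write 0,move R,goto C. Now: state=C, head=2, tape[-3..4]=01000010 (head:      ^)
Step 3: in state C at pos 2, read 0 -> (C,0)->write 1,move R,goto H. Now: state=H, head=3, tape[-3..4]=01000110 (head:       ^)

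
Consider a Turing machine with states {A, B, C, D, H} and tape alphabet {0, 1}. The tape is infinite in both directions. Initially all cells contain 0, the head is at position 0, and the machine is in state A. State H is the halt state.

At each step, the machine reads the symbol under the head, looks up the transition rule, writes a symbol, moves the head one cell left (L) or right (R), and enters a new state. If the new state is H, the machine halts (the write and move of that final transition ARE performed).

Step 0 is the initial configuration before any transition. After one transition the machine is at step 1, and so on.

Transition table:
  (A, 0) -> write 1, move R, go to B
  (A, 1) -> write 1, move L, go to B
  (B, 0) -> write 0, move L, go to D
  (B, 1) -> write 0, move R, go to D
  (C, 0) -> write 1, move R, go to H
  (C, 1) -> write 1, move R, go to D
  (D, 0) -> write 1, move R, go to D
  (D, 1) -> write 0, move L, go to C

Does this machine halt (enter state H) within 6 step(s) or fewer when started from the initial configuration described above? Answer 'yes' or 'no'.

Answer: yes

Derivation:
Step 1: in state A at pos 0, read 0 -> (A,0)->write 1,move R,goto B. Now: state=B, head=1, tape[-1..2]=0100 (head:   ^)
Step 2: in state B at pos 1, read 0 -> (B,0)->write 0,move L,goto D. Now: state=D, head=0, tape[-1..2]=0100 (head:  ^)
Step 3: in state D at pos 0, read 1 -> (D,1)->write 0,move L,goto C. Now: state=C, head=-1, tape[-2..2]=00000 (head:  ^)
Step 4: in state C at pos -1, read 0 -> (C,0)->write 1,move R,goto H. Now: state=H, head=0, tape[-2..2]=01000 (head:   ^)
State H reached at step 4; 4 <= 6 -> yes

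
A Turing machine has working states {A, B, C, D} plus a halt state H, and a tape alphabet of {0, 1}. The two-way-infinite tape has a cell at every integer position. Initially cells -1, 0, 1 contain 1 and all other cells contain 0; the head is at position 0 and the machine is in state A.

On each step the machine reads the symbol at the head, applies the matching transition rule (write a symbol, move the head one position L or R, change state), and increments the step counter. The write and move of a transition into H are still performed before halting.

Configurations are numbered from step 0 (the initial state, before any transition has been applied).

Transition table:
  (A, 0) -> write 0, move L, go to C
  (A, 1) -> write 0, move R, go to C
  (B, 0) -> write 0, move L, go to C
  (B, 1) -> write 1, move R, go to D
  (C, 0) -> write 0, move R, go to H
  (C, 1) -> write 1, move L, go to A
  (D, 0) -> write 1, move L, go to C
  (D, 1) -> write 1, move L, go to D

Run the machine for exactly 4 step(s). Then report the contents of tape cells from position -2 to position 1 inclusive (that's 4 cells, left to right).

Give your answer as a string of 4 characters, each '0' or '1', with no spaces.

Answer: 0101

Derivation:
Step 1: in state A at pos 0, read 1 -> (A,1)->write 0,move R,goto C. Now: state=C, head=1, tape[-2..2]=01010 (head:    ^)
Step 2: in state C at pos 1, read 1 -> (C,1)->write 1,move L,goto A. Now: state=A, head=0, tape[-2..2]=01010 (head:   ^)
Step 3: in state A at pos 0, read 0 -> (A,0)->write 0,move L,goto C. Now: state=C, head=-1, tape[-2..2]=01010 (head:  ^)
Step 4: in state C at pos -1, read 1 -> (C,1)->write 1,move L,goto A. Now: state=A, head=-2, tape[-3..2]=001010 (head:  ^)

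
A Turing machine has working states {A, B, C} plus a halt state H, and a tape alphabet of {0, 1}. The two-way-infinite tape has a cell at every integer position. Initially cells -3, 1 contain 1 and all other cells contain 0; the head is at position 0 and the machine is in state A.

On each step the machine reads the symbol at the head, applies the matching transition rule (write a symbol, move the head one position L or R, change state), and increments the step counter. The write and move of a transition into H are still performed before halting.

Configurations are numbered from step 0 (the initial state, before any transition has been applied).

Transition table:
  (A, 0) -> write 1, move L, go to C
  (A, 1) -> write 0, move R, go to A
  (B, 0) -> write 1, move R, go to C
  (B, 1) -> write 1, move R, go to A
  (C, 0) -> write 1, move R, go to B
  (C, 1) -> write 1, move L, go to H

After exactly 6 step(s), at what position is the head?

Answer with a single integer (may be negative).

Step 1: in state A at pos 0, read 0 -> (A,0)->write 1,move L,goto C. Now: state=C, head=-1, tape[-4..2]=0100110 (head:    ^)
Step 2: in state C at pos -1, read 0 -> (C,0)->write 1,move R,goto B. Now: state=B, head=0, tape[-4..2]=0101110 (head:     ^)
Step 3: in state B at pos 0, read 1 -> (B,1)->write 1,move R,goto A. Now: state=A, head=1, tape[-4..2]=0101110 (head:      ^)
Step 4: in state A at pos 1, read 1 -> (A,1)->write 0,move R,goto A. Now: state=A, head=2, tape[-4..3]=01011000 (head:       ^)
Step 5: in state A at pos 2, read 0 -> (A,0)->write 1,move L,goto C. Now: state=C, head=1, tape[-4..3]=01011010 (head:      ^)
Step 6: in state C at pos 1, read 0 -> (C,0)->write 1,move R,goto B. Now: state=B, head=2, tape[-4..3]=01011110 (head:       ^)

Answer: 2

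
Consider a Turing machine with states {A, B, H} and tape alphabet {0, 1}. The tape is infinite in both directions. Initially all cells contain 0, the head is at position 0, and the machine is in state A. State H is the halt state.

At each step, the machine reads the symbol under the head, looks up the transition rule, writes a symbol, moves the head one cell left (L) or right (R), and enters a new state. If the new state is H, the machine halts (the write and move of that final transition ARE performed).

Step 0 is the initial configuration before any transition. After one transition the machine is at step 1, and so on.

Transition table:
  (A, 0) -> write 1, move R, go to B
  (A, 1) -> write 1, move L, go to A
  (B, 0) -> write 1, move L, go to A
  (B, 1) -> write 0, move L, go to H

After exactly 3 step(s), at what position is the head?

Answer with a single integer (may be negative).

Step 1: in state A at pos 0, read 0 -> (A,0)->write 1,move R,goto B. Now: state=B, head=1, tape[-1..2]=0100 (head:   ^)
Step 2: in state B at pos 1, read 0 -> (B,0)->write 1,move L,goto A. Now: state=A, head=0, tape[-1..2]=0110 (head:  ^)
Step 3: in state A at pos 0, read 1 -> (A,1)->write 1,move L,goto A. Now: state=A, head=-1, tape[-2..2]=00110 (head:  ^)

Answer: -1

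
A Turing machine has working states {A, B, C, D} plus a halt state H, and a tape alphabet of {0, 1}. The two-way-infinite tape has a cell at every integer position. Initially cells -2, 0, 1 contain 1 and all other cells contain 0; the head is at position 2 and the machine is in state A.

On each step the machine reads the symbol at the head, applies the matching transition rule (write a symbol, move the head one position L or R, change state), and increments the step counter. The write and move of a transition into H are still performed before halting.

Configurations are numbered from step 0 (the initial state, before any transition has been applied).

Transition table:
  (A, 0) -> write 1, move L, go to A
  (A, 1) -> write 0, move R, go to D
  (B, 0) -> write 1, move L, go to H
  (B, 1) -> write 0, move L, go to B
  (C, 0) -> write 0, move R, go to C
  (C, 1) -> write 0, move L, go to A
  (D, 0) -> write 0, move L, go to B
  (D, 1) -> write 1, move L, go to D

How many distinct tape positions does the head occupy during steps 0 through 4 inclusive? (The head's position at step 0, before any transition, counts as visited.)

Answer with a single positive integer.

Step 1: in state A at pos 2, read 0 -> (A,0)->write 1,move L,goto A. Now: state=A, head=1, tape[-3..3]=0101110 (head:     ^)
Step 2: in state A at pos 1, read 1 -> (A,1)->write 0,move R,goto D. Now: state=D, head=2, tape[-3..3]=0101010 (head:      ^)
Step 3: in state D at pos 2, read 1 -> (D,1)->write 1,move L,goto D. Now: state=D, head=1, tape[-3..3]=0101010 (head:     ^)
Step 4: in state D at pos 1, read 0 -> (D,0)->write 0,move L,goto B. Now: state=B, head=0, tape[-3..3]=0101010 (head:    ^)
Head positions at steps 0..4: starting at 2, distinct positions visited = {0, 1, 2} -> 3 position(s)

Answer: 3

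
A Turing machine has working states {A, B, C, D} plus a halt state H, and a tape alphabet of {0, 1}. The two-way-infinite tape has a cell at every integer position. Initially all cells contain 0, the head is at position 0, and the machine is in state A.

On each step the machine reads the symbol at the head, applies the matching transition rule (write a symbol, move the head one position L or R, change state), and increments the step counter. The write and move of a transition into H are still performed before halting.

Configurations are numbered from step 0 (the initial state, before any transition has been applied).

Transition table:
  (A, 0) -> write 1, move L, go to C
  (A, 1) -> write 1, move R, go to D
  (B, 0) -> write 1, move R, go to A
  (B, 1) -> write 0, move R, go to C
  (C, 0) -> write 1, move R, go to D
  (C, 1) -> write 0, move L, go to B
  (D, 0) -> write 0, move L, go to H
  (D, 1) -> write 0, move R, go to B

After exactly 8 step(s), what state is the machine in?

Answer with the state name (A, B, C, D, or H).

Step 1: in state A at pos 0, read 0 -> (A,0)->write 1,move L,goto C. Now: state=C, head=-1, tape[-2..1]=0010 (head:  ^)
Step 2: in state C at pos -1, read 0 -> (C,0)->write 1,move R,goto D. Now: state=D, head=0, tape[-2..1]=0110 (head:   ^)
Step 3: in state D at pos 0, read 1 -> (D,1)->write 0,move R,goto B. Now: state=B, head=1, tape[-2..2]=01000 (head:    ^)
Step 4: in state B at pos 1, read 0 -> (B,0)->write 1,move R,goto A. Now: state=A, head=2, tape[-2..3]=010100 (head:     ^)
Step 5: in state A at pos 2, read 0 -> (A,0)->write 1,move L,goto C. Now: state=C, head=1, tape[-2..3]=010110 (head:    ^)
Step 6: in state C at pos 1, read 1 -> (C,1)->write 0,move L,goto B. Now: state=B, head=0, tape[-2..3]=010010 (head:   ^)
Step 7: in state B at pos 0, read 0 -> (B,0)->write 1,move R,goto A. Now: state=A, head=1, tape[-2..3]=011010 (head:    ^)
Step 8: in state A at pos 1, read 0 -> (A,0)->write 1,move L,goto C. Now: state=C, head=0, tape[-2..3]=011110 (head:   ^)

Answer: C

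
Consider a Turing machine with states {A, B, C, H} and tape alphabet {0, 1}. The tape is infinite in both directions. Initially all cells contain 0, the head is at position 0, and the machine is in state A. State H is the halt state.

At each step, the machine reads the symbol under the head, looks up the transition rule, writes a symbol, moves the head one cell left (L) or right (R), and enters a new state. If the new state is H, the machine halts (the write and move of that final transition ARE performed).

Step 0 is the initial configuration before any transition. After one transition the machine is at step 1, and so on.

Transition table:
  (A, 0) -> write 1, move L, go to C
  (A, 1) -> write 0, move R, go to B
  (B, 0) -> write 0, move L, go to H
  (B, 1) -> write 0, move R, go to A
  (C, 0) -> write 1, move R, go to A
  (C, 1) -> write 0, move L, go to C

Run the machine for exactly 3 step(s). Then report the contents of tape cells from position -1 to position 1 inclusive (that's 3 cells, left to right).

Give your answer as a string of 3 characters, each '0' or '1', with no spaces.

Step 1: in state A at pos 0, read 0 -> (A,0)->write 1,move L,goto C. Now: state=C, head=-1, tape[-2..1]=0010 (head:  ^)
Step 2: in state C at pos -1, read 0 -> (C,0)->write 1,move R,goto A. Now: state=A, head=0, tape[-2..1]=0110 (head:   ^)
Step 3: in state A at pos 0, read 1 -> (A,1)->write 0,move R,goto B. Now: state=B, head=1, tape[-2..2]=01000 (head:    ^)

Answer: 100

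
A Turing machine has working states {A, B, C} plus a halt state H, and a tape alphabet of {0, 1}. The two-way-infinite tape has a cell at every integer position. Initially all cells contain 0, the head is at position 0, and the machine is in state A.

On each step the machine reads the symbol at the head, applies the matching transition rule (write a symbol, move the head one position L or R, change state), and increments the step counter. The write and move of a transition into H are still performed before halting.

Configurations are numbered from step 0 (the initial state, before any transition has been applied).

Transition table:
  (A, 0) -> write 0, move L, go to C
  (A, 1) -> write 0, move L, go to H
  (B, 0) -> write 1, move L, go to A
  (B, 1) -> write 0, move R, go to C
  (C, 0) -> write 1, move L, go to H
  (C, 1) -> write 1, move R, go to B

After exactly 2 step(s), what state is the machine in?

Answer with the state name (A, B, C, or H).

Answer: H

Derivation:
Step 1: in state A at pos 0, read 0 -> (A,0)->write 0,move L,goto C. Now: state=C, head=-1, tape[-2..1]=0000 (head:  ^)
Step 2: in state C at pos -1, read 0 -> (C,0)->write 1,move L,goto H. Now: state=H, head=-2, tape[-3..1]=00100 (head:  ^)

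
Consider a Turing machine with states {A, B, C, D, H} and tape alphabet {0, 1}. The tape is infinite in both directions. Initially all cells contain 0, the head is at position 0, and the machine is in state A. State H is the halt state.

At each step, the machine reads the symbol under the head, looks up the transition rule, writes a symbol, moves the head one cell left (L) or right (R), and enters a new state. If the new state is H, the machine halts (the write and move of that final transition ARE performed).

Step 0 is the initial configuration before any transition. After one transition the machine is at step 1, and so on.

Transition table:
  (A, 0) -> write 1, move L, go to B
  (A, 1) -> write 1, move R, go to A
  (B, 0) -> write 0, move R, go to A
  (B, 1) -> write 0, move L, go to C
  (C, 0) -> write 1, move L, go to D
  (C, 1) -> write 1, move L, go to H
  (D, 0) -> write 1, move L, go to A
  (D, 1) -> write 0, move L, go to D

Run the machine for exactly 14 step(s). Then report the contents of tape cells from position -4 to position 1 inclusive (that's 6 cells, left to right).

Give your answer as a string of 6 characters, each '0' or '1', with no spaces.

Answer: 011011

Derivation:
Step 1: in state A at pos 0, read 0 -> (A,0)->write 1,move L,goto B. Now: state=B, head=-1, tape[-2..1]=0010 (head:  ^)
Step 2: in state B at pos -1, read 0 -> (B,0)->write 0,move R,goto A. Now: state=A, head=0, tape[-2..1]=0010 (head:   ^)
Step 3: in state A at pos 0, read 1 -> (A,1)->write 1,move R,goto A. Now: state=A, head=1, tape[-2..2]=00100 (head:    ^)
Step 4: in state A at pos 1, read 0 -> (A,0)->write 1,move L,goto B. Now: state=B, head=0, tape[-2..2]=00110 (head:   ^)
Step 5: in state B at pos 0, read 1 -> (B,1)->write 0,move L,goto C. Now: state=C, head=-1, tape[-2..2]=00010 (head:  ^)
Step 6: in state C at pos -1, read 0 -> (C,0)->write 1,move L,goto D. Now: state=D, head=-2, tape[-3..2]=001010 (head:  ^)
Step 7: in state D at pos -2, read 0 -> (D,0)->write 1,move L,goto A. Now: state=A, head=-3, tape[-4..2]=0011010 (head:  ^)
Step 8: in state A at pos -3, read 0 -> (A,0)->write 1,move L,goto B. Now: state=B, head=-4, tape[-5..2]=00111010 (head:  ^)
Step 9: in state B at pos -4, read 0 -> (B,0)->write 0,move R,goto A. Now: state=A, head=-3, tape[-5..2]=00111010 (head:   ^)
Step 10: in state A at pos -3, read 1 -> (A,1)->write 1,move R,goto A. Now: state=A, head=-2, tape[-5..2]=00111010 (head:    ^)
Step 11: in state A at pos -2, read 1 -> (A,1)->write 1,move R,goto A. Now: state=A, head=-1, tape[-5..2]=00111010 (head:     ^)
Step 12: in state A at pos -1, read 1 -> (A,1)->write 1,move R,goto A. Now: state=A, head=0, tape[-5..2]=00111010 (head:      ^)
Step 13: in state A at pos 0, read 0 -> (A,0)->write 1,move L,goto B. Now: state=B, head=-1, tape[-5..2]=00111110 (head:     ^)
Step 14: in state B at pos -1, read 1 -> (B,1)->write 0,move L,goto C. Now: state=C, head=-2, tape[-5..2]=00110110 (head:    ^)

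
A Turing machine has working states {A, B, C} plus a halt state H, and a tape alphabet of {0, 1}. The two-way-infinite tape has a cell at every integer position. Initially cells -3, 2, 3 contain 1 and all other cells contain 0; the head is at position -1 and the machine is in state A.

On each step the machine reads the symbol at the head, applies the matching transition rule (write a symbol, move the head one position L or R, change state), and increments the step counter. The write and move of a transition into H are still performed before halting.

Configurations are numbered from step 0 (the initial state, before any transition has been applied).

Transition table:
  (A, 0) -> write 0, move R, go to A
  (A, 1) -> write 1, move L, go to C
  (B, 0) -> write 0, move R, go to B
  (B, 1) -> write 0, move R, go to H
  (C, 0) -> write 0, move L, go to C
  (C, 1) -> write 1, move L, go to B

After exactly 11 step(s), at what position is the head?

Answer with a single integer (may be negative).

Step 1: in state A at pos -1, read 0 -> (A,0)->write 0,move R,goto A. Now: state=A, head=0, tape[-4..4]=010000110 (head:     ^)
Step 2: in state A at pos 0, read 0 -> (A,0)->write 0,move R,goto A. Now: state=A, head=1, tape[-4..4]=010000110 (head:      ^)
Step 3: in state A at pos 1, read 0 -> (A,0)->write 0,move R,goto A. Now: state=A, head=2, tape[-4..4]=010000110 (head:       ^)
Step 4: in state A at pos 2, read 1 -> (A,1)->write 1,move L,goto C. Now: state=C, head=1, tape[-4..4]=010000110 (head:      ^)
Step 5: in state C at pos 1, read 0 -> (C,0)->write 0,move L,goto C. Now: state=C, head=0, tape[-4..4]=010000110 (head:     ^)
Step 6: in state C at pos 0, read 0 -> (C,0)->write 0,move L,goto C. Now: state=C, head=-1, tape[-4..4]=010000110 (head:    ^)
Step 7: in state C at pos -1, read 0 -> (C,0)->write 0,move L,goto C. Now: state=C, head=-2, tape[-4..4]=010000110 (head:   ^)
Step 8: in state C at pos -2, read 0 -> (C,0)->write 0,move L,goto C. Now: state=C, head=-3, tape[-4..4]=010000110 (head:  ^)
Step 9: in state C at pos -3, read 1 -> (C,1)->write 1,move L,goto B. Now: state=B, head=-4, tape[-5..4]=0010000110 (head:  ^)
Step 10: in state B at pos -4, read 0 -> (B,0)->write 0,move R,goto B. Now: state=B, head=-3, tape[-5..4]=0010000110 (head:   ^)
Step 11: in state B at pos -3, read 1 -> (B,1)->write 0,move R,goto H. Now: state=H, head=-2, tape[-5..4]=0000000110 (head:    ^)

Answer: -2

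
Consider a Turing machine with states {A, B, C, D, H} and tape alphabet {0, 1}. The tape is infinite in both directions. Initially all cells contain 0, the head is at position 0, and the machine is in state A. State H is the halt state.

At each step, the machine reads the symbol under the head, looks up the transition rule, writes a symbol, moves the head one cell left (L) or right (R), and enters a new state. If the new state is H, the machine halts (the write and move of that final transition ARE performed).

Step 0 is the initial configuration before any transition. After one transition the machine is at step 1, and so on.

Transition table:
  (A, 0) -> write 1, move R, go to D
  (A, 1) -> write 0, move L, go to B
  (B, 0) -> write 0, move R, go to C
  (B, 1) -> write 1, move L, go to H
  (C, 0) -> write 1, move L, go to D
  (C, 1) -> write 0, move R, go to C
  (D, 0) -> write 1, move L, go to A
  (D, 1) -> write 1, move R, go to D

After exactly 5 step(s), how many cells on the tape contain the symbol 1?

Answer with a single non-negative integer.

Step 1: in state A at pos 0, read 0 -> (A,0)->write 1,move R,goto D. Now: state=D, head=1, tape[-1..2]=0100 (head:   ^)
Step 2: in state D at pos 1, read 0 -> (D,0)->write 1,move L,goto A. Now: state=A, head=0, tape[-1..2]=0110 (head:  ^)
Step 3: in state A at pos 0, read 1 -> (A,1)->write 0,move L,goto B. Now: state=B, head=-1, tape[-2..2]=00010 (head:  ^)
Step 4: in state B at pos -1, read 0 -> (B,0)->write 0,move R,goto C. Now: state=C, head=0, tape[-2..2]=00010 (head:   ^)
Step 5: in state C at pos 0, read 0 -> (C,0)->write 1,move L,goto D. Now: state=D, head=-1, tape[-2..2]=00110 (head:  ^)
Cells containing 1 after step 5: {0, 1} -> 2 cell(s)

Answer: 2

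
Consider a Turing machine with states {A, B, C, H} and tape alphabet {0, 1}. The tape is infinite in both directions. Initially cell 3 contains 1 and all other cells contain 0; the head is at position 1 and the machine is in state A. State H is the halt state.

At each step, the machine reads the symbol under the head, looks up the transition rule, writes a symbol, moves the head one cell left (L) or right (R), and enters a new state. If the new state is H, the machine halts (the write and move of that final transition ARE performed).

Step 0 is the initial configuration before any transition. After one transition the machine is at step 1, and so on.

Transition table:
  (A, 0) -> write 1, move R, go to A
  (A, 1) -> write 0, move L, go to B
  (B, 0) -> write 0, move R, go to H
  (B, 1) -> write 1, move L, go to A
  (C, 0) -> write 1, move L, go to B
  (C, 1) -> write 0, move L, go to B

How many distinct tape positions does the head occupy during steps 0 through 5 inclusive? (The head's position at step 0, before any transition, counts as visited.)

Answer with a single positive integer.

Answer: 4

Derivation:
Step 1: in state A at pos 1, read 0 -> (A,0)->write 1,move R,goto A. Now: state=A, head=2, tape[0..4]=01010 (head:   ^)
Step 2: in state A at pos 2, read 0 -> (A,0)->write 1,move R,goto A. Now: state=A, head=3, tape[0..4]=01110 (head:    ^)
Step 3: in state A at pos 3, read 1 -> (A,1)->write 0,move L,goto B. Now: state=B, head=2, tape[0..4]=01100 (head:   ^)
Step 4: in state B at pos 2, read 1 -> (B,1)->write 1,move L,goto A. Now: state=A, head=1, tape[0..4]=01100 (head:  ^)
Step 5: in state A at pos 1, read 1 -> (A,1)->write 0,move L,goto B. Now: state=B, head=0, tape[-1..4]=000100 (head:  ^)
Head positions at steps 0..5: starting at 1, distinct positions visited = {0, 1, 2, 3} -> 4 position(s)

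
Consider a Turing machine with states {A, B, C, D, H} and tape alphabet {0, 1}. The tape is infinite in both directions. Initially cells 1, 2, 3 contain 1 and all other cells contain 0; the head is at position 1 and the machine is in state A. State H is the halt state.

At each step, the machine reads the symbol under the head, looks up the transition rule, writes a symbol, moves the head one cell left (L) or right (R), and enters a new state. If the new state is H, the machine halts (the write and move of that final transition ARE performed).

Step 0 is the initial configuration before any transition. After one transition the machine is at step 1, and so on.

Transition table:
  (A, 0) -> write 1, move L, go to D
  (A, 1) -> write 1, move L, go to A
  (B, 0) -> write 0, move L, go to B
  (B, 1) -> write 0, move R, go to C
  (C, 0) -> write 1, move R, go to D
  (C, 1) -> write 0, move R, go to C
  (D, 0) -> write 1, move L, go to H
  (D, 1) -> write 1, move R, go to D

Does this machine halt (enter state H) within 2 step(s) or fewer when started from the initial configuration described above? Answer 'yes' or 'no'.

Step 1: in state A at pos 1, read 1 -> (A,1)->write 1,move L,goto A. Now: state=A, head=0, tape[-1..4]=001110 (head:  ^)
Step 2: in state A at pos 0, read 0 -> (A,0)->write 1,move L,goto D. Now: state=D, head=-1, tape[-2..4]=0011110 (head:  ^)
After 2 step(s): state = D (not H) -> not halted within 2 -> no

Answer: no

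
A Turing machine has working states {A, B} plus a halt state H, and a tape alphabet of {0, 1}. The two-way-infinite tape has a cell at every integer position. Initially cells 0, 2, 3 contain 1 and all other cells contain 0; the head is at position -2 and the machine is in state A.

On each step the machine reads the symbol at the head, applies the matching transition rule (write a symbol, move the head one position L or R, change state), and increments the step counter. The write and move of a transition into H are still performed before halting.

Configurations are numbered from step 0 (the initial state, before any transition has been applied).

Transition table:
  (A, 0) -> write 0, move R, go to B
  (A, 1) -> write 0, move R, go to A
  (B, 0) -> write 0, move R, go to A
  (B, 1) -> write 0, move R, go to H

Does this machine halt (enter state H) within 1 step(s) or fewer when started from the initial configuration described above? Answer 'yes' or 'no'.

Step 1: in state A at pos -2, read 0 -> (A,0)->write 0,move R,goto B. Now: state=B, head=-1, tape[-3..4]=00010110 (head:   ^)
After 1 step(s): state = B (not H) -> not halted within 1 -> no

Answer: no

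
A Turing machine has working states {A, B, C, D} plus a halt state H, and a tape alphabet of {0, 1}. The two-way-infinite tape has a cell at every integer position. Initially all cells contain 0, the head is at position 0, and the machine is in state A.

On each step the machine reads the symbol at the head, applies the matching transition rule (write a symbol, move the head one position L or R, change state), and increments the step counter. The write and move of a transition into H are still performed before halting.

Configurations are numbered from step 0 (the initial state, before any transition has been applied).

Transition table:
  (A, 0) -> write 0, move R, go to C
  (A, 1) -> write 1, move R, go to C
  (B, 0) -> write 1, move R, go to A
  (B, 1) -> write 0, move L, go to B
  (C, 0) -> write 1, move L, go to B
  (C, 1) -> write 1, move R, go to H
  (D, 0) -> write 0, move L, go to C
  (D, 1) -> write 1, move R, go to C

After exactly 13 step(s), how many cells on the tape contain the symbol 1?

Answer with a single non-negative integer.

Answer: 4

Derivation:
Step 1: in state A at pos 0, read 0 -> (A,0)->write 0,move R,goto C. Now: state=C, head=1, tape[-1..2]=0000 (head:   ^)
Step 2: in state C at pos 1, read 0 -> (C,0)->write 1,move L,goto B. Now: state=B, head=0, tape[-1..2]=0010 (head:  ^)
Step 3: in state B at pos 0, read 0 -> (B,0)->write 1,move R,goto A. Now: state=A, head=1, tape[-1..2]=0110 (head:   ^)
Step 4: in state A at pos 1, read 1 -> (A,1)->write 1,move R,goto C. Now: state=C, head=2, tape[-1..3]=01100 (head:    ^)
Step 5: in state C at pos 2, read 0 -> (C,0)->write 1,move L,goto B. Now: state=B, head=1, tape[-1..3]=01110 (head:   ^)
Step 6: in state B at pos 1, read 1 -> (B,1)->write 0,move L,goto B. Now: state=B, head=0, tape[-1..3]=01010 (head:  ^)
Step 7: in state B at pos 0, read 1 -> (B,1)->write 0,move L,goto B. Now: state=B, head=-1, tape[-2..3]=000010 (head:  ^)
Step 8: in state B at pos -1, read 0 -> (B,0)->write 1,move R,goto A. Now: state=A, head=0, tape[-2..3]=010010 (head:   ^)
Step 9: in state A at pos 0, read 0 -> (A,0)->write 0,move R,goto C. Now: state=C, head=1, tape[-2..3]=010010 (head:    ^)
Step 10: in state C at pos 1, read 0 -> (C,0)->write 1,move L,goto B. Now: state=B, head=0, tape[-2..3]=010110 (head:   ^)
Step 11: in state B at pos 0, read 0 -> (B,0)->write 1,move R,goto A. Now: state=A, head=1, tape[-2..3]=011110 (head:    ^)
Step 12: in state A at pos 1, read 1 -> (A,1)->write 1,move R,goto C. Now: state=C, head=2, tape[-2..3]=011110 (head:     ^)
Step 13: in state C at pos 2, read 1 -> (C,1)->write 1,move R,goto H. Now: state=H, head=3, tape[-2..4]=0111100 (head:      ^)
Cells containing 1 after step 13: {-1, 0, 1, 2} -> 4 cell(s)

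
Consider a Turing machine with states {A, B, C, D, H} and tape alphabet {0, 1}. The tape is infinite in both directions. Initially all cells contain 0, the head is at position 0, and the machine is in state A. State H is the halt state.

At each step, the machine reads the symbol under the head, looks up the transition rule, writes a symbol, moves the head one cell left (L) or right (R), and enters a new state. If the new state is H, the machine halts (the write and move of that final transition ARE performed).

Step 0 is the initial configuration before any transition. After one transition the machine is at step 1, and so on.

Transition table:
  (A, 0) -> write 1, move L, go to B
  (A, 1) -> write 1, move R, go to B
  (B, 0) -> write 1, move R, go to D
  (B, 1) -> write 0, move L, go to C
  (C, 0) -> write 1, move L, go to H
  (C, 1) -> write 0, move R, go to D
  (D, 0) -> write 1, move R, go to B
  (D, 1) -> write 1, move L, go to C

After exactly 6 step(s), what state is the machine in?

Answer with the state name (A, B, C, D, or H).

Step 1: in state A at pos 0, read 0 -> (A,0)->write 1,move L,goto B. Now: state=B, head=-1, tape[-2..1]=0010 (head:  ^)
Step 2: in state B at pos -1, read 0 -> (B,0)->write 1,move R,goto D. Now: state=D, head=0, tape[-2..1]=0110 (head:   ^)
Step 3: in state D at pos 0, read 1 -> (D,1)->write 1,move L,goto C. Now: state=C, head=-1, tape[-2..1]=0110 (head:  ^)
Step 4: in state C at pos -1, read 1 -> (C,1)->write 0,move R,goto D. Now: state=D, head=0, tape[-2..1]=0010 (head:   ^)
Step 5: in state D at pos 0, read 1 -> (D,1)->write 1,move L,goto C. Now: state=C, head=-1, tape[-2..1]=0010 (head:  ^)
Step 6: in state C at pos -1, read 0 -> (C,0)->write 1,move L,goto H. Now: state=H, head=-2, tape[-3..1]=00110 (head:  ^)

Answer: H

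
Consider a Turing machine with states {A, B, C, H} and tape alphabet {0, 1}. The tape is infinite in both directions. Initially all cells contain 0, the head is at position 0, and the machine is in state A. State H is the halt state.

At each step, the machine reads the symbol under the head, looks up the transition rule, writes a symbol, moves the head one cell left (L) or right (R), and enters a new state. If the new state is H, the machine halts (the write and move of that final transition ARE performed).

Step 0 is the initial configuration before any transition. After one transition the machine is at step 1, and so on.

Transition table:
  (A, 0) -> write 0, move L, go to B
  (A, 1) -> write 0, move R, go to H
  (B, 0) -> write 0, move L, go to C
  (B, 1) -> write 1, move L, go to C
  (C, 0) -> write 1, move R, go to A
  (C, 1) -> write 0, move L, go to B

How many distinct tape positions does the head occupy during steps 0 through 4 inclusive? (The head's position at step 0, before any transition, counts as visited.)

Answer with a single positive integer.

Step 1: in state A at pos 0, read 0 -> (A,0)->write 0,move L,goto B. Now: state=B, head=-1, tape[-2..1]=0000 (head:  ^)
Step 2: in state B at pos -1, read 0 -> (B,0)->write 0,move L,goto C. Now: state=C, head=-2, tape[-3..1]=00000 (head:  ^)
Step 3: in state C at pos -2, read 0 -> (C,0)->write 1,move R,goto A. Now: state=A, head=-1, tape[-3..1]=01000 (head:   ^)
Step 4: in state A at pos -1, read 0 -> (A,0)->write 0,move L,goto B. Now: state=B, head=-2, tape[-3..1]=01000 (head:  ^)
Head positions at steps 0..4: starting at 0, distinct positions visited = {-2, -1, 0} -> 3 position(s)

Answer: 3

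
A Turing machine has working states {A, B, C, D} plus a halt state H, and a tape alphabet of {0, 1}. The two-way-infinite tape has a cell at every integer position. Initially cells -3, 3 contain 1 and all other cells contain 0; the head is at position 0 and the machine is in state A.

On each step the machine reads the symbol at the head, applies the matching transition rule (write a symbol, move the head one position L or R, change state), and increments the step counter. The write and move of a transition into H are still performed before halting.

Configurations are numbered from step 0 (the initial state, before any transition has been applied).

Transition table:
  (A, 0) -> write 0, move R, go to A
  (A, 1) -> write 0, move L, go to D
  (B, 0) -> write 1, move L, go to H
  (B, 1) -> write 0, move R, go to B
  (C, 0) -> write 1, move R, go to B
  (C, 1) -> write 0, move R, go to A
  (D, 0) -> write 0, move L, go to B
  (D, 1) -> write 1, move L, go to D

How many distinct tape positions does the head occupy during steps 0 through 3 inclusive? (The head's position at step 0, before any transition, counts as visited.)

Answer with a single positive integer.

Step 1: in state A at pos 0, read 0 -> (A,0)->write 0,move R,goto A. Now: state=A, head=1, tape[-4..4]=010000010 (head:      ^)
Step 2: in state A at pos 1, read 0 -> (A,0)->write 0,move R,goto A. Now: state=A, head=2, tape[-4..4]=010000010 (head:       ^)
Step 3: in state A at pos 2, read 0 -> (A,0)->write 0,move R,goto A. Now: state=A, head=3, tape[-4..4]=010000010 (head:        ^)
Head positions at steps 0..3: starting at 0, distinct positions visited = {0, 1, 2, 3} -> 4 position(s)

Answer: 4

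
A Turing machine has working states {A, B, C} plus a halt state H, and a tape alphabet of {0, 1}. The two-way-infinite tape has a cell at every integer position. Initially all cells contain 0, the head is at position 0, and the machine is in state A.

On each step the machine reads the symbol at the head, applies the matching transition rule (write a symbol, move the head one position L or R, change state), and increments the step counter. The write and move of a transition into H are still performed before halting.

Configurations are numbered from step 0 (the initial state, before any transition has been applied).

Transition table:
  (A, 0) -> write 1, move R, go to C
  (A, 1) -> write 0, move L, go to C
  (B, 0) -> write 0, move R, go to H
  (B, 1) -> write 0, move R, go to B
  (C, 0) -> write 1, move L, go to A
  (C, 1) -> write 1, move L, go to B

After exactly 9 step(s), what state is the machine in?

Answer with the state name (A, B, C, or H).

Answer: H

Derivation:
Step 1: in state A at pos 0, read 0 -> (A,0)->write 1,move R,goto C. Now: state=C, head=1, tape[-1..2]=0100 (head:   ^)
Step 2: in state C at pos 1, read 0 -> (C,0)->write 1,move L,goto A. Now: state=A, head=0, tape[-1..2]=0110 (head:  ^)
Step 3: in state A at pos 0, read 1 -> (A,1)->write 0,move L,goto C. Now: state=C, head=-1, tape[-2..2]=00010 (head:  ^)
Step 4: in state C at pos -1, read 0 -> (C,0)->write 1,move L,goto A. Now: state=A, head=-2, tape[-3..2]=001010 (head:  ^)
Step 5: in state A at pos -2, read 0 -> (A,0)->write 1,move R,goto C. Now: state=C, head=-1, tape[-3..2]=011010 (head:   ^)
Step 6: in state C at pos -1, read 1 -> (C,1)->write 1,move L,goto B. Now: state=B, head=-2, tape[-3..2]=011010 (head:  ^)
Step 7: in state B at pos -2, read 1 -> (B,1)->write 0,move R,goto B. Now: state=B, head=-1, tape[-3..2]=001010 (head:   ^)
Step 8: in state B at pos -1, read 1 -> (B,1)->write 0,move R,goto B. Now: state=B, head=0, tape[-3..2]=000010 (head:    ^)
Step 9: in state B at pos 0, read 0 -> (B,0)->write 0,move R,goto H. Now: state=H, head=1, tape[-3..2]=000010 (head:     ^)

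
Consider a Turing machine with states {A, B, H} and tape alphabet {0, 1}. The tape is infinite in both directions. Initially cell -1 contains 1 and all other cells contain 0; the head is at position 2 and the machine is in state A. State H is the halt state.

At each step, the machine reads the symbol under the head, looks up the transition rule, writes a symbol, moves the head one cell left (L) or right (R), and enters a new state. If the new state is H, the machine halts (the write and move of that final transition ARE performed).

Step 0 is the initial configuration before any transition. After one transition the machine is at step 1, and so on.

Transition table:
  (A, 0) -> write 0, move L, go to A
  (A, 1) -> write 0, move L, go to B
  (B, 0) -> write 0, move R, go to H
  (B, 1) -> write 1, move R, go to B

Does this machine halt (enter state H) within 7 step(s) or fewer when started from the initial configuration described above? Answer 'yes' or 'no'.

Step 1: in state A at pos 2, read 0 -> (A,0)->write 0,move L,goto A. Now: state=A, head=1, tape[-2..3]=010000 (head:    ^)
Step 2: in state A at pos 1, read 0 -> (A,0)->write 0,move L,goto A. Now: state=A, head=0, tape[-2..3]=010000 (head:   ^)
Step 3: in state A at pos 0, read 0 -> (A,0)->write 0,move L,goto A. Now: state=A, head=-1, tape[-2..3]=010000 (head:  ^)
Step 4: in state A at pos -1, read 1 -> (A,1)->write 0,move L,goto B. Now: state=B, head=-2, tape[-3..3]=0000000 (head:  ^)
Step 5: in state B at pos -2, read 0 -> (B,0)->write 0,move R,goto H. Now: state=H, head=-1, tape[-3..3]=0000000 (head:   ^)
State H reached at step 5; 5 <= 7 -> yes

Answer: yes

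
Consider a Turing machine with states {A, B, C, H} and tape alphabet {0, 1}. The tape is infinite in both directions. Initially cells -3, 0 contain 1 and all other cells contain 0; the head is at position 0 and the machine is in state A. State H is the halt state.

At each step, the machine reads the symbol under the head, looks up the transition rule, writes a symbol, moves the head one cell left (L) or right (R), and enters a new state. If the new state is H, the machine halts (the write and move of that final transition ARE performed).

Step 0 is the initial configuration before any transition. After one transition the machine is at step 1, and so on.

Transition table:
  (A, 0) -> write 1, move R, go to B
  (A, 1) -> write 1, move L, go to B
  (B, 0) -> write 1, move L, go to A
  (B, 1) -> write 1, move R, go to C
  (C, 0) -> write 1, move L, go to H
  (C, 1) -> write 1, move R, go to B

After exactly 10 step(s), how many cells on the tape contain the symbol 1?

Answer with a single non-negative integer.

Answer: 5

Derivation:
Step 1: in state A at pos 0, read 1 -> (A,1)->write 1,move L,goto B. Now: state=B, head=-1, tape[-4..1]=010010 (head:    ^)
Step 2: in state B at pos -1, read 0 -> (B,0)->write 1,move L,goto A. Now: state=A, head=-2, tape[-4..1]=010110 (head:   ^)
Step 3: in state A at pos -2, read 0 -> (A,0)->write 1,move R,goto B. Now: state=B, head=-1, tape[-4..1]=011110 (head:    ^)
Step 4: in state B at pos -1, read 1 -> (B,1)->write 1,move R,goto C. Now: state=C, head=0, tape[-4..1]=011110 (head:     ^)
Step 5: in state C at pos 0, read 1 -> (C,1)->write 1,move R,goto B. Now: state=B, head=1, tape[-4..2]=0111100 (head:      ^)
Step 6: in state B at pos 1, read 0 -> (B,0)->write 1,move L,goto A. Now: state=A, head=0, tape[-4..2]=0111110 (head:     ^)
Step 7: in state A at pos 0, read 1 -> (A,1)->write 1,move L,goto B. Now: state=B, head=-1, tape[-4..2]=0111110 (head:    ^)
Step 8: in state B at pos -1, read 1 -> (B,1)->write 1,move R,goto C. Now: state=C, head=0, tape[-4..2]=0111110 (head:     ^)
Step 9: in state C at pos 0, read 1 -> (C,1)->write 1,move R,goto B. Now: state=B, head=1, tape[-4..2]=0111110 (head:      ^)
Step 10: in state B at pos 1, read 1 -> (B,1)->write 1,move R,goto C. Now: state=C, head=2, tape[-4..3]=01111100 (head:       ^)
Cells containing 1 after step 10: {-3, -2, -1, 0, 1} -> 5 cell(s)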